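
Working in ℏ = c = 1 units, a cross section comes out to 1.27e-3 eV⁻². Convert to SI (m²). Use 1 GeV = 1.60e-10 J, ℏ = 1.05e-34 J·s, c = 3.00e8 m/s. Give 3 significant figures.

Area is [L]² = [E]⁻²·(ℏc)²; restore (ℏc)².
1 GeV⁻² → (ℏc)² × (1 GeV in J)⁻² = 3.88e-32 m².
Convert the energy scale: 1.27e-3 eV⁻² = 1.27e15 GeV⁻².
Result: 1.27e15 × 3.88e-32 = 4.92e-17 m².

4.92e-17 m²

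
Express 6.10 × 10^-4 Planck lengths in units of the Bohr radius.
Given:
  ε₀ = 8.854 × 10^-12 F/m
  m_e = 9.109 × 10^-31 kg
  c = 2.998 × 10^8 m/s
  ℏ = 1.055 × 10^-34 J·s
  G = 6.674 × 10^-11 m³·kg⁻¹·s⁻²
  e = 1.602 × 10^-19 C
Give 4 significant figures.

Planck length: ℓ_P = √(ℏG/c³) = 1.616 × 10^-35 m
Bohr radius: a₀ = 4πε₀ℏ²/(m_e e²) = 5.297 × 10^-11 m
6.10 × 10^-4 × 1.616 × 10^-35 / 5.297 × 10^-11 = 1.861 × 10^-28

1.861 × 10^-28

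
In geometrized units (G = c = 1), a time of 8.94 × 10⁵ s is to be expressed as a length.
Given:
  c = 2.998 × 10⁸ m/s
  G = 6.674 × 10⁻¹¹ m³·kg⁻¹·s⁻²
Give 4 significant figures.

Time → length via c.
8.94 × 10⁵ s × (c) = 2.680 × 10¹⁴ m

2.680 × 10¹⁴ m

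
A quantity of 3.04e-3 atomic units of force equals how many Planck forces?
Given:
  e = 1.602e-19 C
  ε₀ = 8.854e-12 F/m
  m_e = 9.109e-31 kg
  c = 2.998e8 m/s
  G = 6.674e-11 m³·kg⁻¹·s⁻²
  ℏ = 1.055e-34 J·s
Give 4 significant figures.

2.064e-54

atomic unit of force: F_au = E_h/a₀ = m_e²e⁶/((4πε₀)³ℏ⁴) = 8.220e-8 N
Planck force: F_P = c⁴/G = 1.210e44 N
3.04e-3 × 8.220e-8 / 1.210e44 = 2.064e-54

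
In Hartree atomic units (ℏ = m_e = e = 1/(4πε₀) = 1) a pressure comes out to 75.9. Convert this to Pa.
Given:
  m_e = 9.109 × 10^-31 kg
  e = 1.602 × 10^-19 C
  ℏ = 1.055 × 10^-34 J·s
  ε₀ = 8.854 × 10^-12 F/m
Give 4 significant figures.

2.223 × 10^15 Pa

One atomic unit of pressure: P_au = E_h/a₀³ = m_e⁴e¹⁰/((4πε₀)⁵ℏ⁸) = 2.929 × 10^13 Pa.
75.9 × 2.929 × 10^13 Pa = 2.223 × 10^15 Pa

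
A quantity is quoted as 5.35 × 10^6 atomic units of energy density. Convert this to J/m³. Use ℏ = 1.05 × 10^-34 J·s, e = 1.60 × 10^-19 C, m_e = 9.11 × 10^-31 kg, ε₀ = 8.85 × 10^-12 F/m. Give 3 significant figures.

One atomic unit of energy density: u_au = E_h/a₀³ = m_e⁴e¹⁰/((4πε₀)⁵ℏ⁸) = 3.01 × 10^13 J/m³.
5.35 × 10^6 × 3.01 × 10^13 J/m³ = 1.61 × 10^20 J/m³

1.61 × 10^20 J/m³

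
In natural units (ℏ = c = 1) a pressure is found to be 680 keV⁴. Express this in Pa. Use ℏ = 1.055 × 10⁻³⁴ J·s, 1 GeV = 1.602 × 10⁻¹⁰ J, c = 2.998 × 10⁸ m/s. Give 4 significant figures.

Pressure is [E]/[L]³ = [E]⁴/(ℏc)³.
1 GeV⁴ → 1/(ℏc)³ × (1 GeV in J)⁴ = 2.082 × 10³⁷ Pa.
Convert the energy scale: 680 keV⁴ = 6.80 × 10⁻²² GeV⁴.
Result: 6.80 × 10⁻²² × 2.082 × 10³⁷ = 1.415 × 10¹⁶ Pa.

1.415 × 10¹⁶ Pa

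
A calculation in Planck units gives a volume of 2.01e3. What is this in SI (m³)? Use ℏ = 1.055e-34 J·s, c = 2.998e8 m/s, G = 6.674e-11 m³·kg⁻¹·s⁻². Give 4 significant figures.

8.490e-102 m³

One Planck volume: V_P = (ℏG/c³)^(3/2) = 4.224e-105 m³.
2.01e3 × 4.224e-105 m³ = 8.490e-102 m³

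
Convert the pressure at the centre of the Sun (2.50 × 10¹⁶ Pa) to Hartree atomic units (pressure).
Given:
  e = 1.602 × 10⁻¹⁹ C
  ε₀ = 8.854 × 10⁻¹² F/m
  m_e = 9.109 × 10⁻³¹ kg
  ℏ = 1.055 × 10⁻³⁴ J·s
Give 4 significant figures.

853.5

atomic unit of pressure: P_au = E_h/a₀³ = m_e⁴e¹⁰/((4πε₀)⁵ℏ⁸) = 2.929 × 10¹³ Pa.
2.50 × 10¹⁶ / 2.929 × 10¹³ = 853.5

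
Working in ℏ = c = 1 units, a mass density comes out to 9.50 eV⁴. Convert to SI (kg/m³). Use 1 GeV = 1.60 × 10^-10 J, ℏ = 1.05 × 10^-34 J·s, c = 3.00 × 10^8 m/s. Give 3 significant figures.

2.21 × 10^-15 kg/m³

Mass density is [E]/(c²[L]³) = [E]⁴/(ℏ³c⁵).
1 GeV⁴ → 1/(ℏ³c⁵) × (1 GeV in J)⁴ = 2.33 × 10^20 kg/m³.
Convert the energy scale: 9.50 eV⁴ = 9.50 × 10^-36 GeV⁴.
Result: 9.50 × 10^-36 × 2.33 × 10^20 = 2.21 × 10^-15 kg/m³.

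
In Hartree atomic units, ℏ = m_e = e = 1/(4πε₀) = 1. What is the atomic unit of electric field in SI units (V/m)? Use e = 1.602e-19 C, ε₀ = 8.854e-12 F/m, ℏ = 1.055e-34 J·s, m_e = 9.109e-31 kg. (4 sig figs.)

From ℏ = m_e = e = 1/(4πε₀) = 1 the electric field scale is E_au = E_h/(e a₀) = m_e²e⁵/((4πε₀)³ℏ⁴).
E_h = 4.354e-18 J
a₀ = 5.297e-11 m
E_h/(e·a₀) = 5.131e11 V/m

5.131e11 V/m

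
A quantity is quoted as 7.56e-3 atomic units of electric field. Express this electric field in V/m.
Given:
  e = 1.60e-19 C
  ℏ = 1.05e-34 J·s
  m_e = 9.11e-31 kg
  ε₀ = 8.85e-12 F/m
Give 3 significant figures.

3.93e9 V/m

One atomic unit of electric field: E_au = E_h/(e a₀) = m_e²e⁵/((4πε₀)³ℏ⁴) = 5.20e11 V/m.
7.56e-3 × 5.20e11 V/m = 3.93e9 V/m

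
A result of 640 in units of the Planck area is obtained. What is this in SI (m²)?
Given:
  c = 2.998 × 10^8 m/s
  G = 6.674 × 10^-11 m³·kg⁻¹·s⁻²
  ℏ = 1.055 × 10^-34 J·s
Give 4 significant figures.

One Planck area: A_P = ℏG/c³ = 2.613 × 10^-70 m².
640 × 2.613 × 10^-70 m² = 1.672 × 10^-67 m²

1.672 × 10^-67 m²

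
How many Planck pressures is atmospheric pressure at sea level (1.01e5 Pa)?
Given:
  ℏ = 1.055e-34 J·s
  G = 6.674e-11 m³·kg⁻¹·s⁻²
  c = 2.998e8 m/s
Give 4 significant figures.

2.180e-109

Planck pressure: p_P = c⁷/(ℏG²) = 4.632e113 Pa.
1.01e5 / 4.632e113 = 2.180e-109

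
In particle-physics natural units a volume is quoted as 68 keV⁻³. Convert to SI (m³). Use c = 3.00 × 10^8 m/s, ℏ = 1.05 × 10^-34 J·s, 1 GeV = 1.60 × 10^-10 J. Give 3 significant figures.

Volume is [L]³ = [E]⁻³·(ℏc)³.
1 GeV⁻³ → (ℏc)³ × (1 GeV in J)⁻³ = 7.63 × 10^-48 m³.
Convert the energy scale: 68 keV⁻³ = 6.80 × 10^19 GeV⁻³.
Result: 6.80 × 10^19 × 7.63 × 10^-48 = 5.19 × 10^-28 m³.

5.19 × 10^-28 m³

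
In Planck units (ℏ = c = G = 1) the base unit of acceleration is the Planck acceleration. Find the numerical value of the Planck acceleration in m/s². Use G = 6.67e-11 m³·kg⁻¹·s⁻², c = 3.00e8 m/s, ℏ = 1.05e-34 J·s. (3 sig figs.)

5.59e51 m/s²

a_P = √(c⁷/(ℏG))
  = √(3.12e103)
  = 5.59e51 m/s²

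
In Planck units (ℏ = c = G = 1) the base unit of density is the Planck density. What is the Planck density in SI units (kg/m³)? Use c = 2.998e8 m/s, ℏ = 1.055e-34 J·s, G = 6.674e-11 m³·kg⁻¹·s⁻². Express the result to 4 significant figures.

5.154e96 kg/m³

ρ_P = c⁵/(ℏG²)
  = 2.422e42 / 4.699e-55
  = 5.154e96 kg/m³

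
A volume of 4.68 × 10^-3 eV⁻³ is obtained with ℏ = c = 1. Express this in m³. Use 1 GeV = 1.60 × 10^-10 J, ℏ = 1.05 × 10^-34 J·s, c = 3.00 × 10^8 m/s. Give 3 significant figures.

Volume is [L]³ = [E]⁻³·(ℏc)³.
1 GeV⁻³ → (ℏc)³ × (1 GeV in J)⁻³ = 7.63 × 10^-48 m³.
Convert the energy scale: 4.68 × 10^-3 eV⁻³ = 4.68 × 10^24 GeV⁻³.
Result: 4.68 × 10^24 × 7.63 × 10^-48 = 3.57 × 10^-23 m³.

3.57 × 10^-23 m³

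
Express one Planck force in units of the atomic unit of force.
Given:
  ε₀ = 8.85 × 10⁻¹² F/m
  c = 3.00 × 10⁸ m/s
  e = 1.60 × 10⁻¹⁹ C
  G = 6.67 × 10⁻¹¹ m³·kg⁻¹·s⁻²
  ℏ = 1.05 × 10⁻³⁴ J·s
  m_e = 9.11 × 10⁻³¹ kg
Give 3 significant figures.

Planck force: F_P = c⁴/G = 1.21 × 10⁴⁴ N
atomic unit of force: F_au = E_h/a₀ = m_e²e⁶/((4πε₀)³ℏ⁴) = 8.33 × 10⁻⁸ N
ratio = 1.21 × 10⁴⁴ / 8.33 × 10⁻⁸ = 1.46 × 10⁵¹

1.46 × 10⁵¹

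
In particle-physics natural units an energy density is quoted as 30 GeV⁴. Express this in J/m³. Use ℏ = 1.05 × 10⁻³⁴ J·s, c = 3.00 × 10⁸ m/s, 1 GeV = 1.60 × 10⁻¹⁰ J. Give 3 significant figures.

[E]/[L]³ = [E]⁴/(ℏc)³; restore (ℏc)⁻³.
1 GeV⁴ → 1/(ℏc)³ × (1 GeV in J)⁴ = 2.10 × 10³⁷ J/m³.
Result: 30 × 2.10 × 10³⁷ = 6.29 × 10³⁸ J/m³.

6.29 × 10³⁸ J/m³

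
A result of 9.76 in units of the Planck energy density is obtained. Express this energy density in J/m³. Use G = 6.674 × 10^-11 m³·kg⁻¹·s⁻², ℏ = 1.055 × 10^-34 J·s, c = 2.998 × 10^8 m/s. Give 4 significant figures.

One Planck energy density: u_P = c⁷/(ℏG²) = 4.632 × 10^113 J/m³.
9.76 × 4.632 × 10^113 J/m³ = 4.521 × 10^114 J/m³

4.521 × 10^114 J/m³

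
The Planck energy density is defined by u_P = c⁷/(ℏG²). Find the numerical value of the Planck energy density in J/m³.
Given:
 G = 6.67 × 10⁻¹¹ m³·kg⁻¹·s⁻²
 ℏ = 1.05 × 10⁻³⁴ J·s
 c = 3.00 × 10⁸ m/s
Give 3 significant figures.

u_P = c⁷/(ℏG²)
  = 2.19 × 10⁵⁹ / 4.67 × 10⁻⁵⁵
  = 4.68 × 10¹¹³ J/m³

4.68 × 10¹¹³ J/m³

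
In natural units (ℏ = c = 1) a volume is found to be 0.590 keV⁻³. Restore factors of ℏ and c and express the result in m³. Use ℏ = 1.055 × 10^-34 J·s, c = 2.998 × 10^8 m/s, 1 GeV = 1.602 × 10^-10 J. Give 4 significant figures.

4.541 × 10^-30 m³

Volume is [L]³ = [E]⁻³·(ℏc)³.
1 GeV⁻³ → (ℏc)³ × (1 GeV in J)⁻³ = 7.696 × 10^-48 m³.
Convert the energy scale: 0.590 keV⁻³ = 5.90 × 10^17 GeV⁻³.
Result: 5.90 × 10^17 × 7.696 × 10^-48 = 4.541 × 10^-30 m³.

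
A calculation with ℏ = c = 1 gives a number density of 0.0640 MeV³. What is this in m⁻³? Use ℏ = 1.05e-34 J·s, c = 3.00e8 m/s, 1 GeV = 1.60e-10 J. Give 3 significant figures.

Number density is [L]⁻³ = [E]³/(ℏc)³.
1 GeV³ → 1/(ℏc)³ × (1 GeV in J)³ = 1.31e47 m⁻³.
Convert the energy scale: 0.0640 MeV³ = 6.40e-11 GeV³.
Result: 6.40e-11 × 1.31e47 = 8.39e36 m⁻³.

8.39e36 m⁻³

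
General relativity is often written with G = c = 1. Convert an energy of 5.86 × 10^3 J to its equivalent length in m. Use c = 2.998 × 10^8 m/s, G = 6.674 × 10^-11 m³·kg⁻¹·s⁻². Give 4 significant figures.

Energy → length via G/c⁴.
5.86 × 10^3 J × (G/c⁴) = 4.841 × 10^-41 m

4.841 × 10^-41 m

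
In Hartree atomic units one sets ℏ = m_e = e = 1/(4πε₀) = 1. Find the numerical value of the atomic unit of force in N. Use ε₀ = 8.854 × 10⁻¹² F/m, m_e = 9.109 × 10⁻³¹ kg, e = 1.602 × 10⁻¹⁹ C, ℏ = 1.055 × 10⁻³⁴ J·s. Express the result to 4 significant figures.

F_au = E_h/a₀ = m_e²e⁶/((4πε₀)³ℏ⁴)
E_h = 4.354 × 10⁻¹⁸ J
a₀ = 5.297 × 10⁻¹¹ m
E_h/a₀ = 8.220 × 10⁻⁸ N

8.220 × 10⁻⁸ N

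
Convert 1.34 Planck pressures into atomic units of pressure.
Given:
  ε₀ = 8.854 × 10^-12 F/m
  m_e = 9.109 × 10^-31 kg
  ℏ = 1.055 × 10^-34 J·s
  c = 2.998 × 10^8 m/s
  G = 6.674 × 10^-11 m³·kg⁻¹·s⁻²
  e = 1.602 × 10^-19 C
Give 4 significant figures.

2.119 × 10^100

Planck pressure: p_P = c⁷/(ℏG²) = 4.632 × 10^113 Pa
atomic unit of pressure: P_au = E_h/a₀³ = m_e⁴e¹⁰/((4πε₀)⁵ℏ⁸) = 2.929 × 10^13 Pa
1.34 × 4.632 × 10^113 / 2.929 × 10^13 = 2.119 × 10^100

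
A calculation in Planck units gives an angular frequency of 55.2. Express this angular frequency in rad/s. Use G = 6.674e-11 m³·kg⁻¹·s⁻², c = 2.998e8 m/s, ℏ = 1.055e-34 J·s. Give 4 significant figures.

1.024e45 rad/s

One Planck angular frequency: ω_P = √(c⁵/(ℏG)) = 1.855e43 rad/s.
55.2 × 1.855e43 rad/s = 1.024e45 rad/s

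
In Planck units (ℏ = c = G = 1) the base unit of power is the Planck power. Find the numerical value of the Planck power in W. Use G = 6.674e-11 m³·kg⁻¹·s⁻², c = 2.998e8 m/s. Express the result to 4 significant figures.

P_P = c⁵/G
  = 2.422e42 / 6.674e-11
  = 3.629e52 W

3.629e52 W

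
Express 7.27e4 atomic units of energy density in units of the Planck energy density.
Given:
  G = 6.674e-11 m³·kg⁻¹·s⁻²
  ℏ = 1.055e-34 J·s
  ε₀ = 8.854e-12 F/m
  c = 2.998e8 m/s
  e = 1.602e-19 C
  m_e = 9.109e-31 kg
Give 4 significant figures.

atomic unit of energy density: u_au = E_h/a₀³ = m_e⁴e¹⁰/((4πε₀)⁵ℏ⁸) = 2.929e13 J/m³
Planck energy density: u_P = c⁷/(ℏG²) = 4.632e113 J/m³
7.27e4 × 2.929e13 / 4.632e113 = 4.597e-96

4.597e-96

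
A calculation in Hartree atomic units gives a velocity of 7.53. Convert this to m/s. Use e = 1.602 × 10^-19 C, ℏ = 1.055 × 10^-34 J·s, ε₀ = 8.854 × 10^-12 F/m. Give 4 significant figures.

One atomic unit of velocity: v_au = e²/(4πε₀ℏ) = 2.186 × 10^6 m/s.
7.53 × 2.186 × 10^6 m/s = 1.646 × 10^7 m/s

1.646 × 10^7 m/s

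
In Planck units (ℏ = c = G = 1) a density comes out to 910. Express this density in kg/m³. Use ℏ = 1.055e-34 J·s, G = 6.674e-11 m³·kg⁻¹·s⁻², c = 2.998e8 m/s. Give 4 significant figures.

4.690e99 kg/m³

One Planck density: ρ_P = c⁵/(ℏG²) = 5.154e96 kg/m³.
910 × 5.154e96 kg/m³ = 4.690e99 kg/m³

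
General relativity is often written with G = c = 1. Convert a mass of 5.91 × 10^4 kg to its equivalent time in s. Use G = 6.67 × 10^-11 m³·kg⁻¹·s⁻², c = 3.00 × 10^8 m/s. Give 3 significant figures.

1.46 × 10^-31 s

Mass → time via G/c³.
5.91 × 10^4 kg × (G/c³) = 1.46 × 10^-31 s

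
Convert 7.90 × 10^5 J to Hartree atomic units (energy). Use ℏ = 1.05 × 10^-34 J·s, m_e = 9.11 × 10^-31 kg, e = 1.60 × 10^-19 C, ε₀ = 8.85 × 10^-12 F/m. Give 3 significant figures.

1.80 × 10^23

hartree: E_h = m_e e⁴/(4πε₀ℏ)² = 4.38 × 10^-18 J.
7.90 × 10^5 / 4.38 × 10^-18 = 1.80 × 10^23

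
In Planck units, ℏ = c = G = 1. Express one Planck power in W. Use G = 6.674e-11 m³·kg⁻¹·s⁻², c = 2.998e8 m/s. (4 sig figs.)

Dimensional analysis gives P_P = c⁵/G.
  = 2.422e42 / 6.674e-11
  = 3.629e52 W

3.629e52 W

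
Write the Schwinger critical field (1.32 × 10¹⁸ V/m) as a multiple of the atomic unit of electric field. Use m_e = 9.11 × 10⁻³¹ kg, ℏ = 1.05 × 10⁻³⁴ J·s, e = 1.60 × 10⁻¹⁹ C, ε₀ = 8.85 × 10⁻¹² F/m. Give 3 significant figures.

2.54 × 10⁶

atomic unit of electric field: E_au = E_h/(e a₀) = m_e²e⁵/((4πε₀)³ℏ⁴) = 5.20 × 10¹¹ V/m.
1.32 × 10¹⁸ / 5.20 × 10¹¹ = 2.54 × 10⁶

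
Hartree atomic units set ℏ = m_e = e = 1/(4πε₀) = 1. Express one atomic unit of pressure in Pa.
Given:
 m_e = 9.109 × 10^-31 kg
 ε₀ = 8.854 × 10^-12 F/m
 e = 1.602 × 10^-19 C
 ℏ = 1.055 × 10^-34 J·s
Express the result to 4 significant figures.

From ℏ = m_e = e = 1/(4πε₀) = 1 the pressure scale is P_au = E_h/a₀³ = m_e⁴e¹⁰/((4πε₀)⁵ℏ⁸).
E_h = 4.354 × 10^-18 J
a₀ = 5.297 × 10^-11 m
E_h/a₀³ = 2.929 × 10^13 Pa

2.929 × 10^13 Pa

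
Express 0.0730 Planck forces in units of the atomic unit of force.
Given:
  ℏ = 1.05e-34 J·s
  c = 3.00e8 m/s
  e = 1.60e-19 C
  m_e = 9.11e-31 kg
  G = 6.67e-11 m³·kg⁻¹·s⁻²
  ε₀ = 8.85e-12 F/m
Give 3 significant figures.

Planck force: F_P = c⁴/G = 1.21e44 N
atomic unit of force: F_au = E_h/a₀ = m_e²e⁶/((4πε₀)³ℏ⁴) = 8.33e-8 N
0.0730 × 1.21e44 / 8.33e-8 = 1.06e50

1.06e50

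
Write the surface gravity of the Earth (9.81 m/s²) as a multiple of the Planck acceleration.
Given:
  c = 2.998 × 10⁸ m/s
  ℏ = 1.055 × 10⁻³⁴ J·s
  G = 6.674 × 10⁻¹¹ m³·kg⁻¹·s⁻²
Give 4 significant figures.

Planck acceleration: a_P = √(c⁷/(ℏG)) = 5.560 × 10⁵¹ m/s².
9.81 / 5.560 × 10⁵¹ = 1.764 × 10⁻⁵¹

1.764 × 10⁻⁵¹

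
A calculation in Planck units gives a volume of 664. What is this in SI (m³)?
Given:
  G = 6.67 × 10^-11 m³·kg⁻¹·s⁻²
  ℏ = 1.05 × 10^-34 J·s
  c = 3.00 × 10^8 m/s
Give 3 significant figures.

One Planck volume: V_P = (ℏG/c³)^(3/2) = 4.18 × 10^-105 m³.
664 × 4.18 × 10^-105 m³ = 2.77 × 10^-102 m³

2.77 × 10^-102 m³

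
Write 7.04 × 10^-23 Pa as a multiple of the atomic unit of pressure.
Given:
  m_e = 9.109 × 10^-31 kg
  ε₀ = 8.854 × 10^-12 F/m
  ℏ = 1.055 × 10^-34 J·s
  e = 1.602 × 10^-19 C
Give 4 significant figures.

2.403 × 10^-36

atomic unit of pressure: P_au = E_h/a₀³ = m_e⁴e¹⁰/((4πε₀)⁵ℏ⁸) = 2.929 × 10^13 Pa.
7.04 × 10^-23 / 2.929 × 10^13 = 2.403 × 10^-36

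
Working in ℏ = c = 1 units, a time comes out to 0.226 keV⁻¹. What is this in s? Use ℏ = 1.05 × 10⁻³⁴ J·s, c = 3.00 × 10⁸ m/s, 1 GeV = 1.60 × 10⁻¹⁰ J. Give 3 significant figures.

A time is [E]⁻¹ in ℏ=c=1; restore one factor of ℏ.
1 GeV⁻¹ → ℏ × (1 GeV in J)⁻¹ = 6.56 × 10⁻²⁵ s.
Convert the energy scale: 0.226 keV⁻¹ = 2.26 × 10⁵ GeV⁻¹.
Result: 2.26 × 10⁵ × 6.56 × 10⁻²⁵ = 1.48 × 10⁻¹⁹ s.

1.48 × 10⁻¹⁹ s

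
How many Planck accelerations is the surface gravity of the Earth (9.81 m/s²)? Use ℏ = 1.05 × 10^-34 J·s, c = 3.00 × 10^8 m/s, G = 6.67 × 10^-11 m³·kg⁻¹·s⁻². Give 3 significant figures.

Planck acceleration: a_P = √(c⁷/(ℏG)) = 5.59 × 10^51 m/s².
9.81 / 5.59 × 10^51 = 1.76 × 10^-51

1.76 × 10^-51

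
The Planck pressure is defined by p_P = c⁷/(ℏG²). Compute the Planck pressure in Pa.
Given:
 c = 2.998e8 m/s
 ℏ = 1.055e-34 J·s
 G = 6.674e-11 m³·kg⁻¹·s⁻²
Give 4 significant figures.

4.632e113 Pa

p_P = c⁷/(ℏG²)
  = 2.177e59 / 4.699e-55
  = 4.632e113 Pa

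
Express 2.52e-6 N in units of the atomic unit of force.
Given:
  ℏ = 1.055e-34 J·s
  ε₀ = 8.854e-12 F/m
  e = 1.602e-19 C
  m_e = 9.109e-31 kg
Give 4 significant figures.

30.66

atomic unit of force: F_au = E_h/a₀ = m_e²e⁶/((4πε₀)³ℏ⁴) = 8.220e-8 N.
2.52e-6 / 8.220e-8 = 30.66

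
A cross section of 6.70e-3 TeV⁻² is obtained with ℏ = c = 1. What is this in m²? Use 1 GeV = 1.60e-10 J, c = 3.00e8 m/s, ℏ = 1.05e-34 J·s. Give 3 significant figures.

Area is [L]² = [E]⁻²·(ℏc)²; restore (ℏc)².
1 GeV⁻² → (ℏc)² × (1 GeV in J)⁻² = 3.88e-32 m².
Convert the energy scale: 6.70e-3 TeV⁻² = 6.70e-9 GeV⁻².
Result: 6.70e-9 × 3.88e-32 = 2.60e-40 m².

2.60e-40 m²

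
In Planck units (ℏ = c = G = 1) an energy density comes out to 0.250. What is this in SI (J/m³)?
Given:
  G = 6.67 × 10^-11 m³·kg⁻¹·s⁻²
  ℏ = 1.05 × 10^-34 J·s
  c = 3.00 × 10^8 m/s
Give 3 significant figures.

1.17 × 10^113 J/m³

One Planck energy density: u_P = c⁷/(ℏG²) = 4.68 × 10^113 J/m³.
0.250 × 4.68 × 10^113 J/m³ = 1.17 × 10^113 J/m³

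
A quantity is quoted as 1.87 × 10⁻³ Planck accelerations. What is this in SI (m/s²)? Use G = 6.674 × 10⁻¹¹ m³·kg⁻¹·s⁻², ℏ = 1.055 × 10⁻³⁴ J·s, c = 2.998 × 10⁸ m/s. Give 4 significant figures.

One Planck acceleration: a_P = √(c⁷/(ℏG)) = 5.560 × 10⁵¹ m/s².
1.87 × 10⁻³ × 5.560 × 10⁵¹ m/s² = 1.040 × 10⁴⁹ m/s²

1.040 × 10⁴⁹ m/s²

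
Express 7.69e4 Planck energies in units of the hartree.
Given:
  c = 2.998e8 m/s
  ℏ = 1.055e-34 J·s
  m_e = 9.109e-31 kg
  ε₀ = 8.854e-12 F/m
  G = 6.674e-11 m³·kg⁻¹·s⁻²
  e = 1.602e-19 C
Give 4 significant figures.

Planck energy: E_P = √(ℏc⁵/G) = 1.957e9 J
hartree: E_h = m_e e⁴/(4πε₀ℏ)² = 4.354e-18 J
7.69e4 × 1.957e9 / 4.354e-18 = 3.456e31

3.456e31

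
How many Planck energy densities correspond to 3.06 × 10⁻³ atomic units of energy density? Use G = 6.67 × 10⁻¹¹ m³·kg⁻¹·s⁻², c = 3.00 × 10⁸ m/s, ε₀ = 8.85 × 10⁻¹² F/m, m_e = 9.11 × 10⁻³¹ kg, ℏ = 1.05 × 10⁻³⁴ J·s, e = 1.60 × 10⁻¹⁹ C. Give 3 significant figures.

atomic unit of energy density: u_au = E_h/a₀³ = m_e⁴e¹⁰/((4πε₀)⁵ℏ⁸) = 3.01 × 10¹³ J/m³
Planck energy density: u_P = c⁷/(ℏG²) = 4.68 × 10¹¹³ J/m³
3.06 × 10⁻³ × 3.01 × 10¹³ / 4.68 × 10¹¹³ = 1.97 × 10⁻¹⁰³

1.97 × 10⁻¹⁰³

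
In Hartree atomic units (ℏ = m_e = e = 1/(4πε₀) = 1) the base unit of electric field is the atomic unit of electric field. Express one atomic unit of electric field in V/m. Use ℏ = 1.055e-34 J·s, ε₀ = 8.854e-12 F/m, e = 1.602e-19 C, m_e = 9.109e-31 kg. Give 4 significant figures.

5.131e11 V/m

E_au = E_h/(e a₀) = m_e²e⁵/((4πε₀)³ℏ⁴)
E_h = 4.354e-18 J
a₀ = 5.297e-11 m
E_h/(e·a₀) = 5.131e11 V/m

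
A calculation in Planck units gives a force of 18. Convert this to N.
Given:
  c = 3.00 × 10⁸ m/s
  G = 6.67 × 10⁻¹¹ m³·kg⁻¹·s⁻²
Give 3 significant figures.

One Planck force: F_P = c⁴/G = 1.21 × 10⁴⁴ N.
18 × 1.21 × 10⁴⁴ N = 2.19 × 10⁴⁵ N

2.19 × 10⁴⁵ N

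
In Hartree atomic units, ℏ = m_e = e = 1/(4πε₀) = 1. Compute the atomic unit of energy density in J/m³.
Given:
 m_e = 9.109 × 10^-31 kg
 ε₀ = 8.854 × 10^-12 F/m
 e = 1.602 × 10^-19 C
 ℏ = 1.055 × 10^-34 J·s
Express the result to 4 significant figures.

2.929 × 10^13 J/m³

Dimensional analysis gives u_au = E_h/a₀³ = m_e⁴e¹⁰/((4πε₀)⁵ℏ⁸).
E_h = 4.354 × 10^-18 J
a₀ = 5.297 × 10^-11 m
E_h/a₀³ = 2.929 × 10^13 J/m³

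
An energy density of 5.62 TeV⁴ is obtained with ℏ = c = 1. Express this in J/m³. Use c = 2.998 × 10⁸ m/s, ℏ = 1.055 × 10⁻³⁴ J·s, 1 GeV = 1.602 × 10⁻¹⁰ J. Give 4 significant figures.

1.170 × 10⁵⁰ J/m³

[E]/[L]³ = [E]⁴/(ℏc)³; restore (ℏc)⁻³.
1 GeV⁴ → 1/(ℏc)³ × (1 GeV in J)⁴ = 2.082 × 10³⁷ J/m³.
Convert the energy scale: 5.62 TeV⁴ = 5.62 × 10¹² GeV⁴.
Result: 5.62 × 10¹² × 2.082 × 10³⁷ = 1.170 × 10⁵⁰ J/m³.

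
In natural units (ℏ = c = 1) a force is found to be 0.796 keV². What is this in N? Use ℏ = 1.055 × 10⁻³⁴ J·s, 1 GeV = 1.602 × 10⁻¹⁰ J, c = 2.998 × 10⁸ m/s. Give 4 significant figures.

6.459 × 10⁻⁷ N

Force is [E]/[L] = [E]²/(ℏc); restore (ℏc)⁻¹.
1 GeV² → 1/(ℏc) × (1 GeV in J)² = 8.114 × 10⁵ N.
Convert the energy scale: 0.796 keV² = 7.96 × 10⁻¹³ GeV².
Result: 7.96 × 10⁻¹³ × 8.114 × 10⁵ = 6.459 × 10⁻⁷ N.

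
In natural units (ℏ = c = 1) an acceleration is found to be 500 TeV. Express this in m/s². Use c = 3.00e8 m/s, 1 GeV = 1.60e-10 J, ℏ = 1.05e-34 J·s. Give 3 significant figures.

Acceleration is [L]/[T]² = c·[E]/ℏ.
1 GeV → c/ℏ × (1 GeV in J) = 4.57e32 m/s².
Convert the energy scale: 500 TeV = 5.00e5 GeV.
Result: 5.00e5 × 4.57e32 = 2.29e38 m/s².

2.29e38 m/s²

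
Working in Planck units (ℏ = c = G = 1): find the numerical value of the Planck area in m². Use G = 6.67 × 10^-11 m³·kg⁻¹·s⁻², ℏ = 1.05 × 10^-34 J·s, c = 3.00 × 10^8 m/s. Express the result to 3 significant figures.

2.59 × 10^-70 m²

The unique combination of the constants set to 1 with dimensions of area is A_P = ℏG/c³.
  = 7.00 × 10^-45 / 2.70 × 10^25
  = 2.59 × 10^-70 m²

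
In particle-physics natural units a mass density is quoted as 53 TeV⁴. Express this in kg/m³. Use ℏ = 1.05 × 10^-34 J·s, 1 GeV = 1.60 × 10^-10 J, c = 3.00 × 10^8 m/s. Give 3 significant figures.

Mass density is [E]/(c²[L]³) = [E]⁴/(ℏ³c⁵).
1 GeV⁴ → 1/(ℏ³c⁵) × (1 GeV in J)⁴ = 2.33 × 10^20 kg/m³.
Convert the energy scale: 53 TeV⁴ = 5.30 × 10^13 GeV⁴.
Result: 5.30 × 10^13 × 2.33 × 10^20 = 1.23 × 10^34 kg/m³.

1.23 × 10^34 kg/m³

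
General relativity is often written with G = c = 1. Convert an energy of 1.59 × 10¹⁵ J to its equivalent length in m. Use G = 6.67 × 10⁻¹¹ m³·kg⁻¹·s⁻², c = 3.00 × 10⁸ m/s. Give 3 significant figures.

Energy → length via G/c⁴.
1.59 × 10¹⁵ J × (G/c⁴) = 1.31 × 10⁻²⁹ m

1.31 × 10⁻²⁹ m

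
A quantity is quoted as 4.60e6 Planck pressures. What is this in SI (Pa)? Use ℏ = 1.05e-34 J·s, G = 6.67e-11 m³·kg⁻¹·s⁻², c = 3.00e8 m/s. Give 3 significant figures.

One Planck pressure: p_P = c⁷/(ℏG²) = 4.68e113 Pa.
4.60e6 × 4.68e113 Pa = 2.15e120 Pa

2.15e120 Pa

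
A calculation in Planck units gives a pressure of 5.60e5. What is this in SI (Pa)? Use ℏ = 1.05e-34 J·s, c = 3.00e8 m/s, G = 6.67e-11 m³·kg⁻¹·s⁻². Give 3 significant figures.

One Planck pressure: p_P = c⁷/(ℏG²) = 4.68e113 Pa.
5.60e5 × 4.68e113 Pa = 2.62e119 Pa

2.62e119 Pa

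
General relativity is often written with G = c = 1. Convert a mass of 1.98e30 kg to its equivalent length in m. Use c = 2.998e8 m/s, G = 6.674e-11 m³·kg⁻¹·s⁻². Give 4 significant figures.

In G = c = 1 units mass has dimensions of length; the conversion factor is G/c².
1.98e30 kg × (G/c²) = 1.470e3 m

1.470e3 m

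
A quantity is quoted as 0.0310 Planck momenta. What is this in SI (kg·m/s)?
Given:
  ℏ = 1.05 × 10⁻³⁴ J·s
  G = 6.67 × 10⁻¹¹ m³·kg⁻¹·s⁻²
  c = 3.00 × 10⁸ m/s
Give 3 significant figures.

0.202 kg·m/s

One Planck momentum: p_P = √(ℏc³/G) = 6.52 kg·m/s.
0.0310 × 6.52 kg·m/s = 0.202 kg·m/s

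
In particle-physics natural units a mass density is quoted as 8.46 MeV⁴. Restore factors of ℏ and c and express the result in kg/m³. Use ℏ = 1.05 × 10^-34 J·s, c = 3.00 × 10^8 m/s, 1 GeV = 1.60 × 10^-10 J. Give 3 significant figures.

Mass density is [E]/(c²[L]³) = [E]⁴/(ℏ³c⁵).
1 GeV⁴ → 1/(ℏ³c⁵) × (1 GeV in J)⁴ = 2.33 × 10^20 kg/m³.
Convert the energy scale: 8.46 MeV⁴ = 8.46 × 10^-12 GeV⁴.
Result: 8.46 × 10^-12 × 2.33 × 10^20 = 1.97 × 10^9 kg/m³.

1.97 × 10^9 kg/m³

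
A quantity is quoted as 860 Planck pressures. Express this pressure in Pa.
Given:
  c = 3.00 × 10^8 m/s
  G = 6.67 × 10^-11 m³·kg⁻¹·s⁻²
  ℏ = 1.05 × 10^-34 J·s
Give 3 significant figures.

4.03 × 10^116 Pa

One Planck pressure: p_P = c⁷/(ℏG²) = 4.68 × 10^113 Pa.
860 × 4.68 × 10^113 Pa = 4.03 × 10^116 Pa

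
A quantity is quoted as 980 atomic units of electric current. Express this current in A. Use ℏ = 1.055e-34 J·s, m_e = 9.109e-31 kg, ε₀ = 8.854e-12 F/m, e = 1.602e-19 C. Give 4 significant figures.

6.480 A

One atomic unit of electric current: I_au = e E_h/ℏ = m_e e⁵/((4πε₀)²ℏ³) = 6.612e-3 A.
980 × 6.612e-3 A = 6.480 A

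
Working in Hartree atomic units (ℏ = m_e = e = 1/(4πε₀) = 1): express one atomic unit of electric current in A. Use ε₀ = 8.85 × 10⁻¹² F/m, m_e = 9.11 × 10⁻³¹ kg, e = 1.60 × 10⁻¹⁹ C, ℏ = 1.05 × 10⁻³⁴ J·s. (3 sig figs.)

6.67 × 10⁻³ A

The unique combination of the constants set to 1 with dimensions of current is I_au = e E_h/ℏ = m_e e⁵/((4πε₀)²ℏ³).
E_h = 4.38 × 10⁻¹⁸ J
e·E_h/ℏ = 6.67 × 10⁻³ A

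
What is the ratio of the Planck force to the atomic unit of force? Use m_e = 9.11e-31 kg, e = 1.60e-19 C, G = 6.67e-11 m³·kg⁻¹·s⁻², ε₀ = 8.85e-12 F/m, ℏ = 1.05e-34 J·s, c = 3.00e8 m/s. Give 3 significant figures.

1.46e51

Planck force: F_P = c⁴/G = 1.21e44 N
atomic unit of force: F_au = E_h/a₀ = m_e²e⁶/((4πε₀)³ℏ⁴) = 8.33e-8 N
ratio = 1.21e44 / 8.33e-8 = 1.46e51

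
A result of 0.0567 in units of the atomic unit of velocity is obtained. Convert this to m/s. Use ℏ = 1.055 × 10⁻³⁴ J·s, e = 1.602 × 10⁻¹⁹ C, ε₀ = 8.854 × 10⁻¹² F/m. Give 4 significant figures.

1.240 × 10⁵ m/s

One atomic unit of velocity: v_au = e²/(4πε₀ℏ) = 2.186 × 10⁶ m/s.
0.0567 × 2.186 × 10⁶ m/s = 1.240 × 10⁵ m/s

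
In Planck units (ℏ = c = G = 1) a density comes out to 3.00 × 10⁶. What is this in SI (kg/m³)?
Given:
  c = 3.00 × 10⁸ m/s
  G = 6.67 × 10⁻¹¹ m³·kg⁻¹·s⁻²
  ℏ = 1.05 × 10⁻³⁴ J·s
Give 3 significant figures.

One Planck density: ρ_P = c⁵/(ℏG²) = 5.20 × 10⁹⁶ kg/m³.
3.00 × 10⁶ × 5.20 × 10⁹⁶ kg/m³ = 1.56 × 10¹⁰³ kg/m³

1.56 × 10¹⁰³ kg/m³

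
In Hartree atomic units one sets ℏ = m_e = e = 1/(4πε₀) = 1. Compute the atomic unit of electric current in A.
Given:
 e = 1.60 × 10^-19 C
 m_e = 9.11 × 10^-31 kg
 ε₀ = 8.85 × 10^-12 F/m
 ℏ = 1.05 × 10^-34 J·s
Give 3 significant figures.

I_au = e E_h/ℏ = m_e e⁵/((4πε₀)²ℏ³)
E_h = 4.38 × 10^-18 J
e·E_h/ℏ = 6.67 × 10^-3 A

6.67 × 10^-3 A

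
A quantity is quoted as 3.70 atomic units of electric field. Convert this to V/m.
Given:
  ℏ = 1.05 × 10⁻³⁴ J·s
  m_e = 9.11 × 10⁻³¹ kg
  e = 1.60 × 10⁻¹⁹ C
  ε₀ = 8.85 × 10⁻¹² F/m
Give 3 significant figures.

One atomic unit of electric field: E_au = E_h/(e a₀) = m_e²e⁵/((4πε₀)³ℏ⁴) = 5.20 × 10¹¹ V/m.
3.70 × 5.20 × 10¹¹ V/m = 1.93 × 10¹² V/m

1.93 × 10¹² V/m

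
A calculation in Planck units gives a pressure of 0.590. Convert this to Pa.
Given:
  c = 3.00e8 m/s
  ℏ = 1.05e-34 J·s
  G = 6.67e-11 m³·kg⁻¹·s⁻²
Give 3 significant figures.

One Planck pressure: p_P = c⁷/(ℏG²) = 4.68e113 Pa.
0.590 × 4.68e113 Pa = 2.76e113 Pa

2.76e113 Pa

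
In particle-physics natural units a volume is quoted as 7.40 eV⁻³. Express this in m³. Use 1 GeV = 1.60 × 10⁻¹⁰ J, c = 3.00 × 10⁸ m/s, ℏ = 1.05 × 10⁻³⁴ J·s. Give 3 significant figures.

5.65 × 10⁻²⁰ m³

Volume is [L]³ = [E]⁻³·(ℏc)³.
1 GeV⁻³ → (ℏc)³ × (1 GeV in J)⁻³ = 7.63 × 10⁻⁴⁸ m³.
Convert the energy scale: 7.40 eV⁻³ = 7.40 × 10²⁷ GeV⁻³.
Result: 7.40 × 10²⁷ × 7.63 × 10⁻⁴⁸ = 5.65 × 10⁻²⁰ m³.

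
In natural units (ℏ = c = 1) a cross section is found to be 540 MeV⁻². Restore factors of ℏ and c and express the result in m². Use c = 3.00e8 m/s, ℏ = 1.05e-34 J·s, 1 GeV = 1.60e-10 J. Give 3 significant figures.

Area is [L]² = [E]⁻²·(ℏc)²; restore (ℏc)².
1 GeV⁻² → (ℏc)² × (1 GeV in J)⁻² = 3.88e-32 m².
Convert the energy scale: 540 MeV⁻² = 5.40e8 GeV⁻².
Result: 5.40e8 × 3.88e-32 = 2.09e-23 m².

2.09e-23 m²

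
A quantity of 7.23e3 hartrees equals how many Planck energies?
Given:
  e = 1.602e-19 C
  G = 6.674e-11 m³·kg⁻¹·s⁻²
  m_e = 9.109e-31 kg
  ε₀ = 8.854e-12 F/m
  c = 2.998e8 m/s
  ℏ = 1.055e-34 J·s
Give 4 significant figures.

1.609e-23

hartree: E_h = m_e e⁴/(4πε₀ℏ)² = 4.354e-18 J
Planck energy: E_P = √(ℏc⁵/G) = 1.957e9 J
7.23e3 × 4.354e-18 / 1.957e9 = 1.609e-23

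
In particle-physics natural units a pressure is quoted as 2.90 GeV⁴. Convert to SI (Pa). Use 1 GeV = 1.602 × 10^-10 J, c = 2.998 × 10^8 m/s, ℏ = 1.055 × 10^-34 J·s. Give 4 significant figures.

Pressure is [E]/[L]³ = [E]⁴/(ℏc)³.
1 GeV⁴ → 1/(ℏc)³ × (1 GeV in J)⁴ = 2.082 × 10^37 Pa.
Result: 2.90 × 2.082 × 10^37 = 6.037 × 10^37 Pa.

6.037 × 10^37 Pa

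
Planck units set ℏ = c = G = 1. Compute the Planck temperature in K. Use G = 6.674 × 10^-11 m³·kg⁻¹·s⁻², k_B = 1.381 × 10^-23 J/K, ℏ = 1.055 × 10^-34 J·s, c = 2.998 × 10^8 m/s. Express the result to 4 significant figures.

Dimensional analysis gives T_P = √(ℏc⁵/G) / k_B.
  = √(3.828 × 10^18) × 7.241 × 10^22
  = 1.417 × 10^32 K

1.417 × 10^32 K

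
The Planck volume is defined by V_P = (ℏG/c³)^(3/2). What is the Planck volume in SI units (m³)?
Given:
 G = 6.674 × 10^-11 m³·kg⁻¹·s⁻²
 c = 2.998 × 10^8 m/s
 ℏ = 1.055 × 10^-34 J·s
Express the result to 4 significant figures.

4.224 × 10^-105 m³

V_P = (ℏG/c³)^(3/2)
  = √(1.784 × 10^-209)
  = 4.224 × 10^-105 m³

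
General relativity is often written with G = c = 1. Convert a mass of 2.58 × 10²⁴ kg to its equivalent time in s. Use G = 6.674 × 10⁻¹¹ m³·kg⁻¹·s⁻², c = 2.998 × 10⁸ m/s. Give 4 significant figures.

6.390 × 10⁻¹² s

Mass → time via G/c³.
2.58 × 10²⁴ kg × (G/c³) = 6.390 × 10⁻¹² s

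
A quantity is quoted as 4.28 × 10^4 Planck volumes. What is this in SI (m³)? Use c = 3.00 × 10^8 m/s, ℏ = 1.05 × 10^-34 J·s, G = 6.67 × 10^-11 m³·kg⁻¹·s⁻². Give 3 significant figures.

One Planck volume: V_P = (ℏG/c³)^(3/2) = 4.18 × 10^-105 m³.
4.28 × 10^4 × 4.18 × 10^-105 m³ = 1.79 × 10^-100 m³

1.79 × 10^-100 m³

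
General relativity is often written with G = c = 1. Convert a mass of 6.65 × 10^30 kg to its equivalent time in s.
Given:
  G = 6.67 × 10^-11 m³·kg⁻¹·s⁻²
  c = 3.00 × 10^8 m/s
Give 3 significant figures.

1.64 × 10^-5 s

Mass → time via G/c³.
6.65 × 10^30 kg × (G/c³) = 1.64 × 10^-5 s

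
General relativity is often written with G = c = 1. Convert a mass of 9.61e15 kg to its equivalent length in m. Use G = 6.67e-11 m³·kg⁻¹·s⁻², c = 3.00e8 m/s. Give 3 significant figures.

7.12e-12 m

In G = c = 1 units mass has dimensions of length; the conversion factor is G/c².
9.61e15 kg × (G/c²) = 7.12e-12 m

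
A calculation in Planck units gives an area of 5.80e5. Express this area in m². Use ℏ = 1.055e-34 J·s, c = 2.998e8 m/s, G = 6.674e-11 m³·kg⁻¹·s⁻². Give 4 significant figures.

1.516e-64 m²

One Planck area: A_P = ℏG/c³ = 2.613e-70 m².
5.80e5 × 2.613e-70 m² = 1.516e-64 m²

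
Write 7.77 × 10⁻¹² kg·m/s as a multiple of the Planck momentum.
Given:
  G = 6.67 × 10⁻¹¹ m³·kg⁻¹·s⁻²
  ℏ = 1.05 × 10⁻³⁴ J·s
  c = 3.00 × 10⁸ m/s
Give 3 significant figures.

1.19 × 10⁻¹²

Planck momentum: p_P = √(ℏc³/G) = 6.52 kg·m/s.
7.77 × 10⁻¹² / 6.52 = 1.19 × 10⁻¹²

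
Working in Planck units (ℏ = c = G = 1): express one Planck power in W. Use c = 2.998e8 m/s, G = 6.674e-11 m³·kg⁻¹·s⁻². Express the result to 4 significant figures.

3.629e52 W

The unique combination of the constants set to 1 with dimensions of power is P_P = c⁵/G.
  = 2.422e42 / 6.674e-11
  = 3.629e52 W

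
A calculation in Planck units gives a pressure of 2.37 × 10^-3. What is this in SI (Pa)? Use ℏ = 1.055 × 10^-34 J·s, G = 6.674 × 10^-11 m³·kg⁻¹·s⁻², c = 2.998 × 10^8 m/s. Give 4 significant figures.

One Planck pressure: p_P = c⁷/(ℏG²) = 4.632 × 10^113 Pa.
2.37 × 10^-3 × 4.632 × 10^113 Pa = 1.098 × 10^111 Pa

1.098 × 10^111 Pa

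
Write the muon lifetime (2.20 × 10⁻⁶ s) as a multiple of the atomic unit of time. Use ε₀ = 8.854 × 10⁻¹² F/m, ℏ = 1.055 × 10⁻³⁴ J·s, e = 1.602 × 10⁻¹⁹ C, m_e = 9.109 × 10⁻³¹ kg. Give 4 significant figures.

atomic unit of time: τ_au = (4πε₀)²ℏ³/(m_e e⁴) = 2.423 × 10⁻¹⁷ s.
2.20 × 10⁻⁶ / 2.423 × 10⁻¹⁷ = 9.080 × 10¹⁰

9.080 × 10¹⁰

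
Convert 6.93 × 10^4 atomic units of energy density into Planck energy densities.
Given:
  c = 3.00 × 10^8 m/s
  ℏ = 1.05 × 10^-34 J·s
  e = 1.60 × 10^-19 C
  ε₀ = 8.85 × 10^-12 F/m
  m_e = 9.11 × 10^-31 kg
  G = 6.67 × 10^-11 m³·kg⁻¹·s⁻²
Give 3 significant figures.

4.46 × 10^-96

atomic unit of energy density: u_au = E_h/a₀³ = m_e⁴e¹⁰/((4πε₀)⁵ℏ⁸) = 3.01 × 10^13 J/m³
Planck energy density: u_P = c⁷/(ℏG²) = 4.68 × 10^113 J/m³
6.93 × 10^4 × 3.01 × 10^13 / 4.68 × 10^113 = 4.46 × 10^-96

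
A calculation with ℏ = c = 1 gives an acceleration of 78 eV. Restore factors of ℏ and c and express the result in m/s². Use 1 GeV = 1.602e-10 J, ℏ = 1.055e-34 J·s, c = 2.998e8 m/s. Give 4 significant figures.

Acceleration is [L]/[T]² = c·[E]/ℏ.
1 GeV → c/ℏ × (1 GeV in J) = 4.552e32 m/s².
Convert the energy scale: 78 eV = 7.80e-8 GeV.
Result: 7.80e-8 × 4.552e32 = 3.551e25 m/s².

3.551e25 m/s²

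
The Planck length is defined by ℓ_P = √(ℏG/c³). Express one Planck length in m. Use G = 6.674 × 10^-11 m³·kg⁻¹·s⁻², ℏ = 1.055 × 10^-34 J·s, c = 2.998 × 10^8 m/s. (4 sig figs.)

1.616 × 10^-35 m

ℓ_P = √(ℏG/c³)
  = √(2.613 × 10^-70)
  = 1.616 × 10^-35 m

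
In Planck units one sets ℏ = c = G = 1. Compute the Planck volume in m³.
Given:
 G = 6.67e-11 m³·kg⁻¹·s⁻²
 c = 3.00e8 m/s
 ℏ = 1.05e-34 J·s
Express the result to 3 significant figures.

4.18e-105 m³

V_P = (ℏG/c³)^(3/2)
  = √(1.75e-209)
  = 4.18e-105 m³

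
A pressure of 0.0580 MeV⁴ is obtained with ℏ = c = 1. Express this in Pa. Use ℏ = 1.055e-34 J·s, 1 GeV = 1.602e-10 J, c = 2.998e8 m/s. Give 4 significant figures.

1.207e24 Pa

Pressure is [E]/[L]³ = [E]⁴/(ℏc)³.
1 GeV⁴ → 1/(ℏc)³ × (1 GeV in J)⁴ = 2.082e37 Pa.
Convert the energy scale: 0.0580 MeV⁴ = 5.80e-14 GeV⁴.
Result: 5.80e-14 × 2.082e37 = 1.207e24 Pa.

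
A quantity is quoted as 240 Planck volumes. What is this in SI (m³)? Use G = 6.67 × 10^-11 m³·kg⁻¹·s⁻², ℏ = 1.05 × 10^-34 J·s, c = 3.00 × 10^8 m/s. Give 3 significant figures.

1.00 × 10^-102 m³

One Planck volume: V_P = (ℏG/c³)^(3/2) = 4.18 × 10^-105 m³.
240 × 4.18 × 10^-105 m³ = 1.00 × 10^-102 m³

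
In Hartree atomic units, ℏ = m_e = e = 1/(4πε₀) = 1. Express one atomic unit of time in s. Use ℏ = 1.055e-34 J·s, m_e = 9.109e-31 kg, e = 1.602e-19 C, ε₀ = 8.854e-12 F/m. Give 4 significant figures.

2.423e-17 s

Dimensional analysis gives τ_au = (4πε₀)²ℏ³/(m_e e⁴).
E_h = 4.354e-18 J
ℏ/E_h = 2.423e-17 s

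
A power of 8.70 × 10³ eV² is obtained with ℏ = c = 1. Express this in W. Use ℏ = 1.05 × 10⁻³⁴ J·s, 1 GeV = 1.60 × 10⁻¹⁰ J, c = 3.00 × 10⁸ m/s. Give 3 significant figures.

2.12 W

Power is [E]/[T] = [E]²/ℏ.
1 GeV² → 1/ℏ × (1 GeV in J)² = 2.44 × 10¹⁴ W.
Convert the energy scale: 8.70 × 10³ eV² = 8.70 × 10⁻¹⁵ GeV².
Result: 8.70 × 10⁻¹⁵ × 2.44 × 10¹⁴ = 2.12 W.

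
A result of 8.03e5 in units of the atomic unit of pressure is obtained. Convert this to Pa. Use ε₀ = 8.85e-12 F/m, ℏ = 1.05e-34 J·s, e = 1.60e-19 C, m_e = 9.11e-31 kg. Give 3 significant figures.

One atomic unit of pressure: P_au = E_h/a₀³ = m_e⁴e¹⁰/((4πε₀)⁵ℏ⁸) = 3.01e13 Pa.
8.03e5 × 3.01e13 Pa = 2.42e19 Pa

2.42e19 Pa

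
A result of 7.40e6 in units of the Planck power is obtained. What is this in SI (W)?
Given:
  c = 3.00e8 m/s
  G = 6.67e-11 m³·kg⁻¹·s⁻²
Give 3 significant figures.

One Planck power: P_P = c⁵/G = 3.64e52 W.
7.40e6 × 3.64e52 W = 2.70e59 W

2.70e59 W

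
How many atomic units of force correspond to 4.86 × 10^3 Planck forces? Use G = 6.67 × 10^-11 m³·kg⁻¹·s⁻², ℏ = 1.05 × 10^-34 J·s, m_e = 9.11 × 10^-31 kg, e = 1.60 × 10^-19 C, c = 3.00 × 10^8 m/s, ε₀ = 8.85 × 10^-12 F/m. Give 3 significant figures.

7.09 × 10^54

Planck force: F_P = c⁴/G = 1.21 × 10^44 N
atomic unit of force: F_au = E_h/a₀ = m_e²e⁶/((4πε₀)³ℏ⁴) = 8.33 × 10^-8 N
4.86 × 10^3 × 1.21 × 10^44 / 8.33 × 10^-8 = 7.09 × 10^54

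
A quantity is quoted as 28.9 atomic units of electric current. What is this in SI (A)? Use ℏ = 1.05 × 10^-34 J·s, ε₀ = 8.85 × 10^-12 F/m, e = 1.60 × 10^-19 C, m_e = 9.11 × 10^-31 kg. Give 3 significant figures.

One atomic unit of electric current: I_au = e E_h/ℏ = m_e e⁵/((4πε₀)²ℏ³) = 6.67 × 10^-3 A.
28.9 × 6.67 × 10^-3 A = 0.193 A

0.193 A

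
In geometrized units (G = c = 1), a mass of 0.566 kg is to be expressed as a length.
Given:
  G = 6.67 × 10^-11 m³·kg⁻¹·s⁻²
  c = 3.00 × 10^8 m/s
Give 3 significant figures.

In G = c = 1 units mass has dimensions of length; the conversion factor is G/c².
0.566 kg × (G/c²) = 4.19 × 10^-28 m

4.19 × 10^-28 m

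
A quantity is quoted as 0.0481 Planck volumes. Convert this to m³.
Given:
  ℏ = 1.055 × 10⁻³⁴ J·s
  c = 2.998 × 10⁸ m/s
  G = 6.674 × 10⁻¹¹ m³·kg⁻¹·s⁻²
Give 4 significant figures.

One Planck volume: V_P = (ℏG/c³)^(3/2) = 4.224 × 10⁻¹⁰⁵ m³.
0.0481 × 4.224 × 10⁻¹⁰⁵ m³ = 2.032 × 10⁻¹⁰⁶ m³

2.032 × 10⁻¹⁰⁶ m³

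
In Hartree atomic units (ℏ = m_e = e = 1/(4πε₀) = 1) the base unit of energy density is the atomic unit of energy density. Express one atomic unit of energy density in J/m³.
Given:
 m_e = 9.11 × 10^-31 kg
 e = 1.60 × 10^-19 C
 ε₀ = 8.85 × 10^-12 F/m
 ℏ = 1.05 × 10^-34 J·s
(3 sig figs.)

u_au = E_h/a₀³ = m_e⁴e¹⁰/((4πε₀)⁵ℏ⁸)
E_h = 4.38 × 10^-18 J
a₀ = 5.26 × 10^-11 m
E_h/a₀³ = 3.01 × 10^13 J/m³

3.01 × 10^13 J/m³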